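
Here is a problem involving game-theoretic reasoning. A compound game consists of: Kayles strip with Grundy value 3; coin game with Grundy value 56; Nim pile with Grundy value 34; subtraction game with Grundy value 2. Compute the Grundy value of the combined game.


By the Sprague-Grundy theorem, the Grundy value of a sum of games is the XOR of individual Grundy values.
Kayles strip: Grundy value = 3. Running XOR: 0 XOR 3 = 3
coin game: Grundy value = 56. Running XOR: 3 XOR 56 = 59
Nim pile: Grundy value = 34. Running XOR: 59 XOR 34 = 25
subtraction game: Grundy value = 2. Running XOR: 25 XOR 2 = 27
The combined Grundy value is 27.

27


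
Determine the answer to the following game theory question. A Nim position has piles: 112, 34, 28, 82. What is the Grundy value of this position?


We need the XOR (exclusive or) of all pile sizes.
After XOR-ing pile 1 (size 112): 0 XOR 112 = 112
After XOR-ing pile 2 (size 34): 112 XOR 34 = 82
After XOR-ing pile 3 (size 28): 82 XOR 28 = 78
After XOR-ing pile 4 (size 82): 78 XOR 82 = 28
The Nim-value of this position is 28.

28


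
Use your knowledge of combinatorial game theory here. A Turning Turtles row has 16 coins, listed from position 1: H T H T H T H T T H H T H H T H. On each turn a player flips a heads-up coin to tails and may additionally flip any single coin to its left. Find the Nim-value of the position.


Coins: H T H T H T H T T H H T H H T H
Key fact: a single head at position k behaves exactly like a Nim heap of size k (turning it to T and optionally flipping a coin at j < k corresponds to moving the heap from k to j, or to 0), and heads combine as a disjunctive sum (two heads at the same place would cancel, matching j XOR j = 0). So the Nim-value is the XOR of the 1-indexed positions of the heads.
Face-up positions (1-indexed): [1, 3, 5, 7, 10, 11, 13, 14, 16]
XOR 0 with 1: 0 XOR 1 = 1
XOR 1 with 3: 1 XOR 3 = 2
XOR 2 with 5: 2 XOR 5 = 7
XOR 7 with 7: 7 XOR 7 = 0
XOR 0 with 10: 0 XOR 10 = 10
XOR 10 with 11: 10 XOR 11 = 1
XOR 1 with 13: 1 XOR 13 = 12
XOR 12 with 14: 12 XOR 14 = 2
XOR 2 with 16: 2 XOR 16 = 18
Nim-value = 18

18


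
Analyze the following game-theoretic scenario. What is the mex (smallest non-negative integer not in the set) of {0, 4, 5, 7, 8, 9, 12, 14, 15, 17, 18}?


Set = {0, 4, 5, 7, 8, 9, 12, 14, 15, 17, 18}
0 is in the set.
1 is NOT in the set. This is the mex.
mex = 1

1


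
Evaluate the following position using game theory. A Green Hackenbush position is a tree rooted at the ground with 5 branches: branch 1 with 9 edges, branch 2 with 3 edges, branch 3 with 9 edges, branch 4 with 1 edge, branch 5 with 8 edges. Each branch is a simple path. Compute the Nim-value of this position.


The tree has 5 branches from the ground vertex.
In Green Hackenbush, the Nim-value of a simple path of length k is k.
Branch 1: length 9, Nim-value = 9
Branch 2: length 3, Nim-value = 3
Branch 3: length 9, Nim-value = 9
Branch 4: length 1, Nim-value = 1
Branch 5: length 8, Nim-value = 8
Total Nim-value = XOR of all branch values:
0 XOR 9 = 9
9 XOR 3 = 10
10 XOR 9 = 3
3 XOR 1 = 2
2 XOR 8 = 10
Nim-value of the tree = 10

10


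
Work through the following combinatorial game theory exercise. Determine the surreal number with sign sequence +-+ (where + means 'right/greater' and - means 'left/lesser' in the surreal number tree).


Sign expansion: +-+
Rule: track bounds (lo, hi), initially (-inf, +inf). On '+', the current value becomes lo and we move to the simplest number in (value, hi): value + 1 if hi = +inf, otherwise the midpoint (value + hi)/2. On '-', the current value becomes hi and we move to value - 1 if lo = -inf, otherwise the midpoint (lo + value)/2.
Start at 0.
Step 1: sign = +, move right. Bounds: (0, +inf). Value = 1
Step 2: sign = -, move left. Bounds: (0, 1). Value = 1/2
Step 3: sign = +, move right. Bounds: (1/2, 1). Value = 3/4
The surreal number with sign expansion +-+ is 3/4.

3/4


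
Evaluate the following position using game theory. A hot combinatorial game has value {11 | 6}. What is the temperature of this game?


The game is {11 | 6}, a switch {a | b} with numbers a > b.
Cooling {a | b} by t gives {a - t | b + t}, which stops being hot when a - t = b + t, i.e. at t = (a - b)/2. So the temperature of a switch is (a - b)/2.
Temperature = (Left option - Right option) / 2
= (11 - (6)) / 2
= 5 / 2
= 5/2

5/2


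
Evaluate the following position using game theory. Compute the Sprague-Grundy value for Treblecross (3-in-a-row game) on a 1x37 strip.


Treblecross: place X on empty cells; 3-in-a-row wins.
Playing within two cells of an existing X lets the opponent win at once, so sensible play treats the cells i-2..i+2 around each X as dead. The player left with no safe cell loses, so this is a normal-play take-away game on strips of safe cells.
Placing X at cell i (0-indexed) of a strip of k safe cells leaves independent strips of sizes max(0, i-2) and max(0, k-i-3). Hence G(k) = mex{ G(max(0,i-2)) XOR G(max(0,k-i-3)) : 0 <= i < k }, with G(0) = 0.
G(1): splits (0,0):0^0=0 -> mex({0}) = 1
G(2): splits (0,0):0^0=0 -> mex({0}) = 1
G(3): splits (0,0):0^0=0 -> mex({0}) = 1
G(4): splits (0,1):0^1=1 (0,0):0^0=0 -> mex({0, 1}) = 2
G(5): splits (0,2):0^1=1 (0,1):0^1=1 (0,0):0^0=0 -> mex({0, 1}) = 2
G(6) = mex({1}) = 0
G(7) = mex({0, 1, 2}) = 3
G(8) = mex({0, 1, 2}) = 3
G(9) = mex({0, 2}) = 1
G(10) = mex({0, 2, 3}) = 1
G(11) = mex({0, 3}) = 1
G(12) = mex({1, 3}) = 0
G(13) = mex({0, 1, 2, 3}) = 4
G(14) = mex({0, 1, 2}) = 3
G(15) = mex({0, 1, 2}) = 3
G(16) = mex({0, 1, 2, 4}) = 3
G(17) = mex({0, 1, 3, 4}) = 2
G(18) = mex({0, 1, 3, 4}) = 2
G(19) = mex({0, 1, 3, 5}) = 2
G(20) = mex({0, 1, 2, 3, 5}) = 4
G(21) = mex({0, 1, 2, 3, 5}) = 4
G(22) = mex({1, 2, 6}) = 0
G(23) = mex({0, 1, 2, 3, 4, 6}) = 5
G(24) = mex({0, 1, 2, 3, 4}) = 5
G(25) = mex({0, 1, 3, 4, 7}) = 2
G(26) = mex({0, 1, 3, 4, 5, 7}) = 2
G(27) = mex({0, 1, 3, 5}) = 2
G(28) = mex({0, 1, 2, 5}) = 3
G(29) = mex({0, 1, 2, 4, 5, 6}) = 3
G(30) = mex({1, 2, 4, 6}) = 0
G(31) = mex({0, 1, 2, 3, 4, 6}) = 5
G(32) = mex({1, 2, 3, 4, 7}) = 0
G(33) = mex({0, 3, 7}) = 1
G(34) = mex({0, 2, 3, 5, 7}) = 1
G(35) = mex({0, 2, 3, 5, 6}) = 1
G(36) = mex({0, 1, 2, 5, 6}) = 3
G(37) = mex({0, 1, 2, 4, 5, 6}) = 3
Therefore G(37) = 3.

3


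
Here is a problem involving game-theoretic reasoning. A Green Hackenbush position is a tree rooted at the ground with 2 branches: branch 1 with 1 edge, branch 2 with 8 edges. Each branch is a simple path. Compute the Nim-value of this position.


The tree has 2 branches from the ground vertex.
In Green Hackenbush, the Nim-value of a simple path of length k is k.
Branch 1: length 1, Nim-value = 1
Branch 2: length 8, Nim-value = 8
Total Nim-value = XOR of all branch values:
0 XOR 1 = 1
1 XOR 8 = 9
Nim-value of the tree = 9

9


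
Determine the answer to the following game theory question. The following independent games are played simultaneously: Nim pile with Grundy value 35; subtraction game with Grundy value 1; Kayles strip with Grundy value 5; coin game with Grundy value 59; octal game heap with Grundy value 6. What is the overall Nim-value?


By the Sprague-Grundy theorem, the Grundy value of a sum of games is the XOR of individual Grundy values.
Nim pile: Grundy value = 35. Running XOR: 0 XOR 35 = 35
subtraction game: Grundy value = 1. Running XOR: 35 XOR 1 = 34
Kayles strip: Grundy value = 5. Running XOR: 34 XOR 5 = 39
coin game: Grundy value = 59. Running XOR: 39 XOR 59 = 28
octal game heap: Grundy value = 6. Running XOR: 28 XOR 6 = 26
The combined Grundy value is 26.

26


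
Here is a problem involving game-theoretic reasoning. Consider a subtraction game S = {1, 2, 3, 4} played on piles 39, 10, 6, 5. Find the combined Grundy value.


Subtraction set: {1, 2, 3, 4}
For this subtraction set, G(n) = n mod 5 (period = max + 1 = 5).
Pile 1 (size 39): G(39) = 39 mod 5 = 4
Pile 2 (size 10): G(10) = 10 mod 5 = 0
Pile 3 (size 6): G(6) = 6 mod 5 = 1
Pile 4 (size 5): G(5) = 5 mod 5 = 0
Total Grundy value = XOR of all: 4 XOR 0 XOR 1 XOR 0 = 5

5


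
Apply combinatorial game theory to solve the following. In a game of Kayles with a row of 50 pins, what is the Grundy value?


Kayles: a move removes 1 or 2 adjacent pins from a contiguous row.
Removing pins from a row of k leaves two independent rows (a, b) with a + b = k - 1 (one pin) or a + b = k - 2 (two pins); an end removal gives a = 0.
By Sprague-Grundy, G(k) = mex{ G(a) XOR G(b) } over all these splits. G(0) = 0.
G(1): splits (0,0):0^0=0 -> mex({0}) = 1
G(2): splits (0,1):0^1=1 (0,0):0^0=0 -> mex({0, 1}) = 2
G(3): splits (0,2):0^2=2 (1,1):1^1=0 (0,1):0^1=1 -> mex({0, 1, 2}) = 3
G(4): splits (0,3):0^3=3 (1,2):1^2=3 (0,2):0^2=2 (1,1):1^1=0 -> mex({0, 2, 3}) = 1
G(5): splits (0,4):0^1=1 (1,3):1^3=2 (2,2):2^2=0 (0,3):0^3=3 (1,2):1^2=3 -> mex({0, 1, 2, 3}) = 4
G(6) = mex({0, 1, 2, 4}) = 3
G(7) = mex({0, 1, 3, 4, 5}) = 2
G(8) = mex({0, 2, 3, 5, 6}) = 1
G(9) = mex({0, 1, 2, 3, 6, 7}) = 4
G(10) = mex({0, 1, 3, 4, 5, 7}) = 2
G(11) = mex({0, 1, 2, 3, 4, 5}) = 6
G(12) = mex({0, 1, 2, 3, 5, 6, 7}) = 4
G(13) = mex({0, 2, 3, 4, 6, 7}) = 1
G(14) = mex({0, 1, 4, 5, 6, 7}) = 2
G(15) = mex({0, 1, 2, 3, 4, 5, 6}) = 7
G(16) = mex({0, 2, 3, 5, 6, 7}) = 1
G(17) = mex({0, 1, 2, 3, 5, 6, 7}) = 4
G(18) = mex({0, 1, 2, 4, 5, 6}) = 3
G(19) = mex({0, 1, 3, 4, 5, 7}) = 2
G(20) = mex({0, 2, 3, 4, 5, 6, 7}) = 1
G(21) = mex({0, 1, 2, 3, 5, 6, 7}) = 4
G(22) = mex({0, 1, 2, 3, 4, 5, 7}) = 6
G(23) = mex({0, 1, 2, 3, 4, 5, 6}) = 7
G(24) = mex({0, 1, 2, 3, 5, 6, 7}) = 4
G(25) = mex({0, 2, 3, 4, 6, 7}) = 1
G(26) = mex({0, 1, 3, 4, 5, 6, 7}) = 2
G(27) = mex({0, 1, 2, 3, 4, 5, 6, 7}) = 8
G(28) = mex({0, 1, 2, 3, 4, 6, 7, 8}) = 5
G(29) = mex({0, 1, 2, 3, 5, 6, 7, 8, 9}) = 4
G(30) = mex({0, 1, 2, 3, 4, 5, 6, 9, 10}) = 7
G(31) = mex({0, 1, 3, 4, 5, 7, 10, 11}) = 2
G(32) = mex({0, 2, 3, 4, 5, 6, 7, 9, 11}) = 1
G(33) = mex({0, 1, 2, 3, 4, 5, 6, 7, 9, 12}) = 8
G(34) = mex({0, 1, 2, 3, 4, 5, 7, 8, 11, 12}) = 6
G(35) = mex({0, 1, 2, 3, 4, 5, 6, 8, 9, 10, 11}) = 7
G(36) = mex({0, 1, 2, 3, 5, 6, 7, 9, 10}) = 4
G(37) = mex({0, 2, 3, 4, 6, 7, 9, 10, 11, 12}) = 1
G(38) = mex({0, 1, 3, 4, 5, 6, 7, 9, 10, 11, 12}) = 2
G(39) = mex({0, 1, 2, 4, 5, 6, 7, 9, 10, 12, 14}) = 3
G(40) = mex({0, 2, 3, 4, 6, 7, 11, 12, 14}) = 1
G(41) = mex({0, 1, 2, 3, 5, 6, 7, 9, 10, 11, 12}) = 4
G(42) = mex({0, 1, 2, 3, 4, 5, 6, 9, 10}) = 7
G(43) = mex({0, 1, 3, 4, 5, 7, 9, 10, 12, 15}) = 2
G(44) = mex({0, 2, 3, 4, 5, 6, 7, 9, 10, 12, 15}) = 1
G(45) = mex({0, 1, 2, 3, 4, 5, 6, 7, 9, 10, 12, 14}) = 8
G(46) = mex({0, 1, 3, 4, 5, 7, 8, 11, 12, 14}) = 2
G(47) = mex({0, 1, 2, 3, 4, 5, 6, 8, 9, 10, 11, 12}) = 7
G(48) = mex({0, 1, 2, 3, 5, 6, 7, 9, 10}) = 4
G(49) = mex({0, 2, 3, 4, 6, 7, 9, 10, 11, 12, 15}) = 1
G(50) = mex({0, 1, 4, 5, 6, 7, 9, 11, 12, 14, 15}) = 2
Therefore G(50) = 2.

2


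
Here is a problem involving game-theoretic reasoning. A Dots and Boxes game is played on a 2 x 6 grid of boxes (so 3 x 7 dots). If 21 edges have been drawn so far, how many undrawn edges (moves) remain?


Grid: 2 x 6 boxes, i.e. 3 rows and 7 columns of dots.
Horizontal edges: (rows + 1) * cols = 3 * 6 = 18
Vertical edges: rows * (cols + 1) = 2 * 7 = 14
Total edges: 18 + 14 = 32
Edges drawn: 21
Remaining: 32 - 21 = 11

11


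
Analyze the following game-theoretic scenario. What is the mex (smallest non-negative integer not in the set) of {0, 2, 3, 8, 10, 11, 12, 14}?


Set = {0, 2, 3, 8, 10, 11, 12, 14}
0 is in the set.
1 is NOT in the set. This is the mex.
mex = 1

1


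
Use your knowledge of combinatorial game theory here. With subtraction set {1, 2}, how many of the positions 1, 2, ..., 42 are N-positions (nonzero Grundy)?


Subtraction set S = {1, 2}, so G(n) = n mod 3.
G(n) = 0 when n is a multiple of 3.
Multiples of 3 in [1, 42]: 14
N-positions (nonzero Grundy) = 42 - 14 = 28

28


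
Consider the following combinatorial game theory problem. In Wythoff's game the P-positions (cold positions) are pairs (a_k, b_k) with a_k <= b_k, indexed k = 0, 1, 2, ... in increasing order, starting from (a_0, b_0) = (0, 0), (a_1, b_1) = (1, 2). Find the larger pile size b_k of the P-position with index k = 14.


By Wythoff's theorem, a_k = floor(k * phi) and b_k = floor(k * phi^2) = a_k + k, where phi = (1 + sqrt(5))/2 is the golden ratio.
phi = (1 + sqrt(5))/2 = 1.618034
phi^2 = phi + 1 = 2.618034
k = 14
k * phi^2 = 14 * 2.618034 = 36.652476
b_14 = floor(k * phi^2) = 36 (check: a_14 + k = 22 + 14 = 36)

36


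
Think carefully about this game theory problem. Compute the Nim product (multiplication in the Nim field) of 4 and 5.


Nim multiplication is bilinear over XOR: (u XOR v) * w = (u*w) XOR (v*w).
So we split each operand into its bit components and XOR the pairwise Nim products.
4 = 4 (as XOR of powers of 2).
5 = 1 + 4 (as XOR of powers of 2).
Using the standard Nim-product table on single bits:
  2*2 = 3,   2*4 = 8,   2*8 = 12,
  4*4 = 6,   4*8 = 11,  8*8 = 13,
and  1*x = x (identity), k*l = l*k (commutative).
Pairwise Nim products:
  4 * 1 = 4
  4 * 4 = 6
XOR them: 4 XOR 6 = 2.
Result: 4 * 5 = 2 (in Nim).

2


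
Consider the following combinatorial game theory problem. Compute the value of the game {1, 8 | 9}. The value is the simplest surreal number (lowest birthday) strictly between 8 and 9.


Left options: {1, 8}, max = 8
Right options: {9}, min = 9
All options are numbers and max(Left) < min(Right), so by the simplicity theorem the value is the simplest (earliest-born) number strictly between 8 and 9.
No integer lies strictly between 8 and 9, so the value is the dyadic rational m/2^k in the interval with the smallest k (then m odd); search k = 1, 2, ...:
Denominator 2: 17/2 lies strictly between 8 and 9 -- found.
The simplest number in the interval is 17/2.
Game value = 17/2

17/2


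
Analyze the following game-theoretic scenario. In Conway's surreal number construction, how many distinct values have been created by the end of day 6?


Day 0: {|} = 0 is born. Count = 1.
Day n: the number of surreal numbers born by day n is 2^(n+1) - 1.
By day 0: 2^1 - 1 = 1
By day 1: 2^2 - 1 = 3
By day 2: 2^3 - 1 = 7
By day 3: 2^4 - 1 = 15
By day 4: 2^5 - 1 = 31
By day 5: 2^6 - 1 = 63
By day 6: 2^7 - 1 = 127
By day 6: 127 surreal numbers.

127


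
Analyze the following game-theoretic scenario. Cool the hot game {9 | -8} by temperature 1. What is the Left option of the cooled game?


Original game: {9 | -8} (a switch {a | b} with a > b).
Cooling by t (for t below the temperature (a - b)/2 = 17/2) taxes each move by t: {a | b} cooled by t is {a - t | b + t}.
Cooling amount: t = 1
Cooled Left option: 9 - 1 = 8
Cooled Right option: -8 + 1 = -7
Cooled game: {8 | -7}
Left option = 8

8


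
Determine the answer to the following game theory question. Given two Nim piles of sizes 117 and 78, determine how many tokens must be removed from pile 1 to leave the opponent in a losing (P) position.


Piles: 117 and 78
Current XOR: 117 XOR 78 = 59 (non-zero, so this is an N-position).
To make the XOR zero, we need to find a move that balances the piles.
For pile 1 (size 117): target = 117 XOR 59 = 78
We reduce pile 1 from 117 to 78.
Tokens removed: 117 - 78 = 39
Verification: 78 XOR 78 = 0

39


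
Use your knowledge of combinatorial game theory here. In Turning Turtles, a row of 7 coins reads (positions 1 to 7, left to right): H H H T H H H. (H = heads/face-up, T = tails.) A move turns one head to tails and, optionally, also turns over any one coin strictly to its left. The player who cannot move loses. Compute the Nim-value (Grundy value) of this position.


Coins: H H H T H H H
Key fact: a single head at position k behaves exactly like a Nim heap of size k (turning it to T and optionally flipping a coin at j < k corresponds to moving the heap from k to j, or to 0), and heads combine as a disjunctive sum (two heads at the same place would cancel, matching j XOR j = 0). So the Nim-value is the XOR of the 1-indexed positions of the heads.
Face-up positions (1-indexed): [1, 2, 3, 5, 6, 7]
XOR 0 with 1: 0 XOR 1 = 1
XOR 1 with 2: 1 XOR 2 = 3
XOR 3 with 3: 3 XOR 3 = 0
XOR 0 with 5: 0 XOR 5 = 5
XOR 5 with 6: 5 XOR 6 = 3
XOR 3 with 7: 3 XOR 7 = 4
Nim-value = 4

4


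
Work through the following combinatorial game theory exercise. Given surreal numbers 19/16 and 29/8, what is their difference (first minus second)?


x = 19/16, y = 29/8
Converting to common denominator: 16
x = 19/16, y = 58/16
x - y = 19/16 - 29/8 = -39/16

-39/16


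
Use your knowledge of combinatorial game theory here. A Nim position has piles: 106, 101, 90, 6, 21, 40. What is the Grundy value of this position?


We need the XOR (exclusive or) of all pile sizes.
After XOR-ing pile 1 (size 106): 0 XOR 106 = 106
After XOR-ing pile 2 (size 101): 106 XOR 101 = 15
After XOR-ing pile 3 (size 90): 15 XOR 90 = 85
After XOR-ing pile 4 (size 6): 85 XOR 6 = 83
After XOR-ing pile 5 (size 21): 83 XOR 21 = 70
After XOR-ing pile 6 (size 40): 70 XOR 40 = 110
The Nim-value of this position is 110.

110


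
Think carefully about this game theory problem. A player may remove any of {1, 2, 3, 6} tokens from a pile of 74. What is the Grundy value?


The subtraction set is S = {1, 2, 3, 6}.
G(k) = mex{ G(k - s) : s in S, s <= k }. We compute iteratively: G(0) = 0.
G(1) = mex({0}) = 1
G(2) = mex({0, 1}) = 2
G(3) = mex({0, 1, 2}) = 3
G(4) = mex({1, 2, 3}) = 0
G(5) = mex({0, 2, 3}) = 1
G(6) = mex({0, 1, 3}) = 2
G(7) = mex({0, 1, 2}) = 3
G(8) = mex({1, 2, 3}) = 0
G(9) = mex({0, 2, 3}) = 1
Observe that G(4)..G(9) = 0, 1, 2, 3, 0, 1 repeats G(0)..G(5) = 0, 1, 2, 3, 0, 1.
For k >= max(S) = 6, G(k) is determined by the previous 6 values G(k-6)..G(k-1); a window of 6 consecutive values has recurred shifted by 4, so by induction G(k + 4) = G(k) for all k >= 0: the sequence is periodic from the start with period 4.
One period: G(0..3) = 0, 1, 2, 3.
74 mod 4 = 2, so G(74) = G(2) = 2.

2


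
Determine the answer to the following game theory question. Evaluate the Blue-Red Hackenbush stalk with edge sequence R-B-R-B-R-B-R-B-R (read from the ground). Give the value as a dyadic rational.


Edges (from ground): R-B-R-B-R-B-R-B-R
By Berlekamp's sign-expansion rule, a Blue-Red Hackenbush stalk has the value of the surreal number whose sign sequence is the edge sequence with B -> + and R -> -.
Sign sequence: -+-+-+-+-
Trace the sign expansion in the surreal number tree, starting from 0:
Edge 1: R (sign -) -> bounds (-inf, 0), value = -1
Edge 2: B (sign +) -> bounds (-1, 0), value = -1/2
Edge 3: R (sign -) -> bounds (-1, -1/2), value = -3/4
Edge 4: B (sign +) -> bounds (-3/4, -1/2), value = -5/8
Edge 5: R (sign -) -> bounds (-3/4, -5/8), value = -11/16
Edge 6: B (sign +) -> bounds (-11/16, -5/8), value = -21/32
Edge 7: R (sign -) -> bounds (-11/16, -21/32), value = -43/64
Edge 8: B (sign +) -> bounds (-43/64, -21/32), value = -85/128
Edge 9: R (sign -) -> bounds (-43/64, -85/128), value = -171/256
Game value = -171/256

-171/256


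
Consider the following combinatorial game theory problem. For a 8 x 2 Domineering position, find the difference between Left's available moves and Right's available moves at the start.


Board is 8 x 2 (rows x cols).
Left (vertical) placements: (rows-1) * cols = 7 * 2 = 14
Right (horizontal) placements: rows * (cols-1) = 8 * 1 = 8
Advantage = Left - Right = 14 - 8 = 6

6


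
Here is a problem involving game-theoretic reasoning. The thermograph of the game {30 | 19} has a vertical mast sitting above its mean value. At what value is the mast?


Game = {30 | 19}, a switch {a | b} with numbers a > b.
Its thermograph has left wall a - t and right wall b + t, which meet at t = (a - b)/2, where both equal (a + b)/2. So the mast (mean value) is at (a + b)/2.
Mean = (30 + (19))/2 = 49/2 = 49/2

49/2


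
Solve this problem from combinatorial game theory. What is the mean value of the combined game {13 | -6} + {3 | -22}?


G1 = {13 | -6}, G2 = {3 | -22}
Each is a switch {a | b} with numbers a > b; its mean value is (a + b)/2, and mean value is additive over game sums: m(G1 + G2) = m(G1) + m(G2).
Mean of G1 = (13 + (-6))/2 = 7/2 = 7/2
Mean of G2 = (3 + (-22))/2 = -19/2 = -19/2
Mean of G1 + G2 = 7/2 + -19/2 = -6

-6


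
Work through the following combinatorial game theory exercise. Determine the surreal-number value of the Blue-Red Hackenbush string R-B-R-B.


Edges (from ground): R-B-R-B
By Berlekamp's sign-expansion rule, a Blue-Red Hackenbush stalk has the value of the surreal number whose sign sequence is the edge sequence with B -> + and R -> -.
Sign sequence: -+-+
Trace the sign expansion in the surreal number tree, starting from 0:
Edge 1: R (sign -) -> bounds (-inf, 0), value = -1
Edge 2: B (sign +) -> bounds (-1, 0), value = -1/2
Edge 3: R (sign -) -> bounds (-1, -1/2), value = -3/4
Edge 4: B (sign +) -> bounds (-3/4, -1/2), value = -5/8
Game value = -5/8

-5/8


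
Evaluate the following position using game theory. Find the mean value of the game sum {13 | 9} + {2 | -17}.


G1 = {13 | 9}, G2 = {2 | -17}
Each is a switch {a | b} with numbers a > b; its mean value is (a + b)/2, and mean value is additive over game sums: m(G1 + G2) = m(G1) + m(G2).
Mean of G1 = (13 + (9))/2 = 22/2 = 11
Mean of G2 = (2 + (-17))/2 = -15/2 = -15/2
Mean of G1 + G2 = 11 + -15/2 = 7/2

7/2


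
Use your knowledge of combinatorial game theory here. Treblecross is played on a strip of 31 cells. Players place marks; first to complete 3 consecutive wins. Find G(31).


Treblecross: place X on empty cells; 3-in-a-row wins.
Playing within two cells of an existing X lets the opponent win at once, so sensible play treats the cells i-2..i+2 around each X as dead. The player left with no safe cell loses, so this is a normal-play take-away game on strips of safe cells.
Placing X at cell i (0-indexed) of a strip of k safe cells leaves independent strips of sizes max(0, i-2) and max(0, k-i-3). Hence G(k) = mex{ G(max(0,i-2)) XOR G(max(0,k-i-3)) : 0 <= i < k }, with G(0) = 0.
G(1): splits (0,0):0^0=0 -> mex({0}) = 1
G(2): splits (0,0):0^0=0 -> mex({0}) = 1
G(3): splits (0,0):0^0=0 -> mex({0}) = 1
G(4): splits (0,1):0^1=1 (0,0):0^0=0 -> mex({0, 1}) = 2
G(5): splits (0,2):0^1=1 (0,1):0^1=1 (0,0):0^0=0 -> mex({0, 1}) = 2
G(6) = mex({1}) = 0
G(7) = mex({0, 1, 2}) = 3
G(8) = mex({0, 1, 2}) = 3
G(9) = mex({0, 2}) = 1
G(10) = mex({0, 2, 3}) = 1
G(11) = mex({0, 3}) = 1
G(12) = mex({1, 3}) = 0
G(13) = mex({0, 1, 2, 3}) = 4
G(14) = mex({0, 1, 2}) = 3
G(15) = mex({0, 1, 2}) = 3
G(16) = mex({0, 1, 2, 4}) = 3
G(17) = mex({0, 1, 3, 4}) = 2
G(18) = mex({0, 1, 3, 4}) = 2
G(19) = mex({0, 1, 3, 5}) = 2
G(20) = mex({0, 1, 2, 3, 5}) = 4
G(21) = mex({0, 1, 2, 3, 5}) = 4
G(22) = mex({1, 2, 6}) = 0
G(23) = mex({0, 1, 2, 3, 4, 6}) = 5
G(24) = mex({0, 1, 2, 3, 4}) = 5
G(25) = mex({0, 1, 3, 4, 7}) = 2
G(26) = mex({0, 1, 3, 4, 5, 7}) = 2
G(27) = mex({0, 1, 3, 5}) = 2
G(28) = mex({0, 1, 2, 5}) = 3
G(29) = mex({0, 1, 2, 4, 5, 6}) = 3
G(30) = mex({1, 2, 4, 6}) = 0
G(31) = mex({0, 1, 2, 3, 4, 6}) = 5
Therefore G(31) = 5.

5


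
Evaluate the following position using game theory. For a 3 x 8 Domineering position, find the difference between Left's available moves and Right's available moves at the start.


Board is 3 x 8 (rows x cols).
Left (vertical) placements: (rows-1) * cols = 2 * 8 = 16
Right (horizontal) placements: rows * (cols-1) = 3 * 7 = 21
Advantage = Left - Right = 16 - 21 = -5

-5


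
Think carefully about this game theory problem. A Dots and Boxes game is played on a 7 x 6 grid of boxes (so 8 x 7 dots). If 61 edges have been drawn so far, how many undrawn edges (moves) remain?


Grid: 7 x 6 boxes, i.e. 8 rows and 7 columns of dots.
Horizontal edges: (rows + 1) * cols = 8 * 6 = 48
Vertical edges: rows * (cols + 1) = 7 * 7 = 49
Total edges: 48 + 49 = 97
Edges drawn: 61
Remaining: 97 - 61 = 36

36


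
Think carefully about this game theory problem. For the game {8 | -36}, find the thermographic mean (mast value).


Game = {8 | -36}, a switch {a | b} with numbers a > b.
Its thermograph has left wall a - t and right wall b + t, which meet at t = (a - b)/2, where both equal (a + b)/2. So the mast (mean value) is at (a + b)/2.
Mean = (8 + (-36))/2 = -28/2 = -14

-14


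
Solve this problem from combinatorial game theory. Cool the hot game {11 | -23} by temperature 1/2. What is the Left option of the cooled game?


Original game: {11 | -23} (a switch {a | b} with a > b).
Cooling by t (for t below the temperature (a - b)/2 = 17) taxes each move by t: {a | b} cooled by t is {a - t | b + t}.
Cooling amount: t = 1/2
Cooled Left option: 11 - 1/2 = 21/2
Cooled Right option: -23 + 1/2 = -45/2
Cooled game: {21/2 | -45/2}
Left option = 21/2

21/2


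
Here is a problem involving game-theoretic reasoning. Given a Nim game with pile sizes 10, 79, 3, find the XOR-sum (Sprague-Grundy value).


We need the XOR (exclusive or) of all pile sizes.
After XOR-ing pile 1 (size 10): 0 XOR 10 = 10
After XOR-ing pile 2 (size 79): 10 XOR 79 = 69
After XOR-ing pile 3 (size 3): 69 XOR 3 = 70
The Nim-value of this position is 70.

70


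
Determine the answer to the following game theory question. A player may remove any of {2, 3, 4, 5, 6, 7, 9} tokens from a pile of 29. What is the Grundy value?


The subtraction set is S = {2, 3, 4, 5, 6, 7, 9}.
G(k) = mex{ G(k - s) : s in S, s <= k }. We compute iteratively: G(0) = 0.
G(1) = mex({}) = 0
G(2) = mex({0}) = 1
G(3) = mex({0}) = 1
G(4) = mex({0, 1}) = 2
G(5) = mex({0, 1}) = 2
G(6) = mex({0, 1, 2}) = 3
G(7) = mex({0, 1, 2}) = 3
G(8) = mex({0, 1, 2, 3}) = 4
G(9) = mex({0, 1, 2, 3}) = 4
G(10) = mex({0, 1, 2, 3, 4}) = 5
G(11) = mex({1, 2, 3, 4}) = 0
G(12) = mex({1, 2, 3, 4, 5}) = 0
G(13) = mex({0, 2, 3, 4, 5}) = 1
G(14) = mex({0, 2, 3, 4, 5}) = 1
G(15) = mex({0, 1, 3, 4, 5}) = 2
G(16) = mex({0, 1, 3, 4, 5}) = 2
G(17) = mex({0, 1, 2, 4, 5}) = 3
G(18) = mex({0, 1, 2, 4}) = 3
G(19) = mex({0, 1, 2, 3, 5}) = 4
Observe that G(11)..G(19) = 0, 0, 1, 1, 2, 2, 3, 3, 4 repeats G(0)..G(8) = 0, 0, 1, 1, 2, 2, 3, 3, 4.
For k >= max(S) = 9, G(k) is determined by the previous 9 values G(k-9)..G(k-1); a window of 9 consecutive values has recurred shifted by 11, so by induction G(k + 11) = G(k) for all k >= 0: the sequence is periodic from the start with period 11.
One period: G(0..10) = 0, 0, 1, 1, 2, 2, 3, 3, 4, 4, 5.
29 mod 11 = 7, so G(29) = G(7) = 3.

3


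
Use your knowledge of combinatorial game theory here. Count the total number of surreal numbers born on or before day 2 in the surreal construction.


Day 0: {|} = 0 is born. Count = 1.
Day n: the number of surreal numbers born by day n is 2^(n+1) - 1.
By day 0: 2^1 - 1 = 1
By day 1: 2^2 - 1 = 3
By day 2: 2^3 - 1 = 7
By day 2: 7 surreal numbers.

7


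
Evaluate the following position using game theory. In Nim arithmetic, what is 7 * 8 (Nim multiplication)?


Nim multiplication is bilinear over XOR: (u XOR v) * w = (u*w) XOR (v*w).
So we split each operand into its bit components and XOR the pairwise Nim products.
7 = 1 + 2 + 4 (as XOR of powers of 2).
8 = 8 (as XOR of powers of 2).
Using the standard Nim-product table on single bits:
  2*2 = 3,   2*4 = 8,   2*8 = 12,
  4*4 = 6,   4*8 = 11,  8*8 = 13,
and  1*x = x (identity), k*l = l*k (commutative).
Pairwise Nim products:
  1 * 8 = 8
  2 * 8 = 12
  4 * 8 = 11
XOR them: 8 XOR 12 XOR 11 = 15.
Result: 7 * 8 = 15 (in Nim).

15


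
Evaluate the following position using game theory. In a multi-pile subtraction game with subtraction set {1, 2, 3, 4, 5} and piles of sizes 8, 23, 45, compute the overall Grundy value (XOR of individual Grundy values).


Subtraction set: {1, 2, 3, 4, 5}
For this subtraction set, G(n) = n mod 6 (period = max + 1 = 6).
Pile 1 (size 8): G(8) = 8 mod 6 = 2
Pile 2 (size 23): G(23) = 23 mod 6 = 5
Pile 3 (size 45): G(45) = 45 mod 6 = 3
Total Grundy value = XOR of all: 2 XOR 5 XOR 3 = 4

4


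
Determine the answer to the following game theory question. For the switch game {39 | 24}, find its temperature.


The game is {39 | 24}, a switch {a | b} with numbers a > b.
Cooling {a | b} by t gives {a - t | b + t}, which stops being hot when a - t = b + t, i.e. at t = (a - b)/2. So the temperature of a switch is (a - b)/2.
Temperature = (Left option - Right option) / 2
= (39 - (24)) / 2
= 15 / 2
= 15/2

15/2


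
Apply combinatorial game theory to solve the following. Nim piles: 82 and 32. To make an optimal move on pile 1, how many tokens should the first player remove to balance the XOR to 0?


Piles: 82 and 32
Current XOR: 82 XOR 32 = 114 (non-zero, so this is an N-position).
To make the XOR zero, we need to find a move that balances the piles.
For pile 1 (size 82): target = 82 XOR 114 = 32
We reduce pile 1 from 82 to 32.
Tokens removed: 82 - 32 = 50
Verification: 32 XOR 32 = 0

50


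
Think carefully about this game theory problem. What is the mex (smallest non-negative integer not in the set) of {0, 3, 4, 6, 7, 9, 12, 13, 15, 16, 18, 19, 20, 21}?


Set = {0, 3, 4, 6, 7, 9, 12, 13, 15, 16, 18, 19, 20, 21}
0 is in the set.
1 is NOT in the set. This is the mex.
mex = 1

1


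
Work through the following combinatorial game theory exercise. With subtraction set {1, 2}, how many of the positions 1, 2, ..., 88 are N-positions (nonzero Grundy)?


Subtraction set S = {1, 2}, so G(n) = n mod 3.
G(n) = 0 when n is a multiple of 3.
Multiples of 3 in [1, 88]: 29
N-positions (nonzero Grundy) = 88 - 29 = 59

59


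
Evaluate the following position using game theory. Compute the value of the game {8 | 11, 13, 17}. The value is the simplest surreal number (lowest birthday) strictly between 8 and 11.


Left options: {8}, max = 8
Right options: {11, 13, 17}, min = 11
All options are numbers and max(Left) < min(Right), so by the simplicity theorem the value is the simplest (earliest-born) number strictly between 8 and 11.
Integers 9 through 10 all lie strictly between 8 and 11.
Among integers, the simplest (lowest birthday = smallest |n|; 0 is born on day 0, +-n on day n) is 9.
No non-integer in the interval can be simpler: if x is a non-integer in the interval, then floor(x) or ceil(x) also lies in the interval (the interval contains an integer), and both are proper prefixes of x's sign expansion, i.e. born earlier. So the game value is 9.
Game value = 9

9


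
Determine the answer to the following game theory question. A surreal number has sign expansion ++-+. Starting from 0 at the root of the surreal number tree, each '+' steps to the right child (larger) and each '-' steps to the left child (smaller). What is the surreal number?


Sign expansion: ++-+
Rule: track bounds (lo, hi), initially (-inf, +inf). On '+', the current value becomes lo and we move to the simplest number in (value, hi): value + 1 if hi = +inf, otherwise the midpoint (value + hi)/2. On '-', the current value becomes hi and we move to value - 1 if lo = -inf, otherwise the midpoint (lo + value)/2.
Start at 0.
Step 1: sign = +, move right. Bounds: (0, +inf). Value = 1
Step 2: sign = +, move right. Bounds: (1, +inf). Value = 2
Step 3: sign = -, move left. Bounds: (1, 2). Value = 3/2
Step 4: sign = +, move right. Bounds: (3/2, 2). Value = 7/4
The surreal number with sign expansion ++-+ is 7/4.

7/4


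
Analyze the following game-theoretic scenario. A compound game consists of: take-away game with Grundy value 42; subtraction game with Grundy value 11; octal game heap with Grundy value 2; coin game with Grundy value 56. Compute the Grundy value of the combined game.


By the Sprague-Grundy theorem, the Grundy value of a sum of games is the XOR of individual Grundy values.
take-away game: Grundy value = 42. Running XOR: 0 XOR 42 = 42
subtraction game: Grundy value = 11. Running XOR: 42 XOR 11 = 33
octal game heap: Grundy value = 2. Running XOR: 33 XOR 2 = 35
coin game: Grundy value = 56. Running XOR: 35 XOR 56 = 27
The combined Grundy value is 27.

27


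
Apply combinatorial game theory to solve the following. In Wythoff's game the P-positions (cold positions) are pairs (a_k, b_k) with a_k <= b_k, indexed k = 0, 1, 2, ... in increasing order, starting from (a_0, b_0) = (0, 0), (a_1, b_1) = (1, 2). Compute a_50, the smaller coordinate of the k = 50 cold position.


By Wythoff's theorem, a_k = floor(k * phi) and b_k = floor(k * phi^2) = a_k + k, where phi = (1 + sqrt(5))/2 is the golden ratio.
phi = (1 + sqrt(5))/2 = 1.618034
k = 50
k * phi = 50 * 1.618034 = 80.901699
a_50 = floor(k * phi) = 80

80


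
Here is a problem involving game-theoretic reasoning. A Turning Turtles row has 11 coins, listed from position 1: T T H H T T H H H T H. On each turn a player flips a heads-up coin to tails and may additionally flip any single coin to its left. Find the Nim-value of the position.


Coins: T T H H T T H H H T H
Key fact: a single head at position k behaves exactly like a Nim heap of size k (turning it to T and optionally flipping a coin at j < k corresponds to moving the heap from k to j, or to 0), and heads combine as a disjunctive sum (two heads at the same place would cancel, matching j XOR j = 0). So the Nim-value is the XOR of the 1-indexed positions of the heads.
Face-up positions (1-indexed): [3, 4, 7, 8, 9, 11]
XOR 0 with 3: 0 XOR 3 = 3
XOR 3 with 4: 3 XOR 4 = 7
XOR 7 with 7: 7 XOR 7 = 0
XOR 0 with 8: 0 XOR 8 = 8
XOR 8 with 9: 8 XOR 9 = 1
XOR 1 with 11: 1 XOR 11 = 10
Nim-value = 10

10


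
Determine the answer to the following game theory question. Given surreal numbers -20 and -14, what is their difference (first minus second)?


x = -20, y = -14
x - y = -20 - -14 = -6

-6


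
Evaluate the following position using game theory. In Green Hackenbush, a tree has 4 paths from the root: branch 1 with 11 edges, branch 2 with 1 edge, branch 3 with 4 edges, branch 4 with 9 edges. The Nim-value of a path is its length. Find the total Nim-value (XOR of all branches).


The tree has 4 branches from the ground vertex.
In Green Hackenbush, the Nim-value of a simple path of length k is k.
Branch 1: length 11, Nim-value = 11
Branch 2: length 1, Nim-value = 1
Branch 3: length 4, Nim-value = 4
Branch 4: length 9, Nim-value = 9
Total Nim-value = XOR of all branch values:
0 XOR 11 = 11
11 XOR 1 = 10
10 XOR 4 = 14
14 XOR 9 = 7
Nim-value of the tree = 7

7


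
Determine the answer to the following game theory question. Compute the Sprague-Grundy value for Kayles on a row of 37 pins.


Kayles: a move removes 1 or 2 adjacent pins from a contiguous row.
Removing pins from a row of k leaves two independent rows (a, b) with a + b = k - 1 (one pin) or a + b = k - 2 (two pins); an end removal gives a = 0.
By Sprague-Grundy, G(k) = mex{ G(a) XOR G(b) } over all these splits. G(0) = 0.
G(1): splits (0,0):0^0=0 -> mex({0}) = 1
G(2): splits (0,1):0^1=1 (0,0):0^0=0 -> mex({0, 1}) = 2
G(3): splits (0,2):0^2=2 (1,1):1^1=0 (0,1):0^1=1 -> mex({0, 1, 2}) = 3
G(4): splits (0,3):0^3=3 (1,2):1^2=3 (0,2):0^2=2 (1,1):1^1=0 -> mex({0, 2, 3}) = 1
G(5): splits (0,4):0^1=1 (1,3):1^3=2 (2,2):2^2=0 (0,3):0^3=3 (1,2):1^2=3 -> mex({0, 1, 2, 3}) = 4
G(6) = mex({0, 1, 2, 4}) = 3
G(7) = mex({0, 1, 3, 4, 5}) = 2
G(8) = mex({0, 2, 3, 5, 6}) = 1
G(9) = mex({0, 1, 2, 3, 6, 7}) = 4
G(10) = mex({0, 1, 3, 4, 5, 7}) = 2
G(11) = mex({0, 1, 2, 3, 4, 5}) = 6
G(12) = mex({0, 1, 2, 3, 5, 6, 7}) = 4
G(13) = mex({0, 2, 3, 4, 6, 7}) = 1
G(14) = mex({0, 1, 4, 5, 6, 7}) = 2
G(15) = mex({0, 1, 2, 3, 4, 5, 6}) = 7
G(16) = mex({0, 2, 3, 5, 6, 7}) = 1
G(17) = mex({0, 1, 2, 3, 5, 6, 7}) = 4
G(18) = mex({0, 1, 2, 4, 5, 6}) = 3
G(19) = mex({0, 1, 3, 4, 5, 7}) = 2
G(20) = mex({0, 2, 3, 4, 5, 6, 7}) = 1
G(21) = mex({0, 1, 2, 3, 5, 6, 7}) = 4
G(22) = mex({0, 1, 2, 3, 4, 5, 7}) = 6
G(23) = mex({0, 1, 2, 3, 4, 5, 6}) = 7
G(24) = mex({0, 1, 2, 3, 5, 6, 7}) = 4
G(25) = mex({0, 2, 3, 4, 6, 7}) = 1
G(26) = mex({0, 1, 3, 4, 5, 6, 7}) = 2
G(27) = mex({0, 1, 2, 3, 4, 5, 6, 7}) = 8
G(28) = mex({0, 1, 2, 3, 4, 6, 7, 8}) = 5
G(29) = mex({0, 1, 2, 3, 5, 6, 7, 8, 9}) = 4
G(30) = mex({0, 1, 2, 3, 4, 5, 6, 9, 10}) = 7
G(31) = mex({0, 1, 3, 4, 5, 7, 10, 11}) = 2
G(32) = mex({0, 2, 3, 4, 5, 6, 7, 9, 11}) = 1
G(33) = mex({0, 1, 2, 3, 4, 5, 6, 7, 9, 12}) = 8
G(34) = mex({0, 1, 2, 3, 4, 5, 7, 8, 11, 12}) = 6
G(35) = mex({0, 1, 2, 3, 4, 5, 6, 8, 9, 10, 11}) = 7
G(36) = mex({0, 1, 2, 3, 5, 6, 7, 9, 10}) = 4
G(37) = mex({0, 2, 3, 4, 6, 7, 9, 10, 11, 12}) = 1
Therefore G(37) = 1.

1


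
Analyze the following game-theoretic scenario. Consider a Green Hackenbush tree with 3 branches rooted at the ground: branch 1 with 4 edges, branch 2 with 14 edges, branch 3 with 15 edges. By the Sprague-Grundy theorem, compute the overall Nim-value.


The tree has 3 branches from the ground vertex.
In Green Hackenbush, the Nim-value of a simple path of length k is k.
Branch 1: length 4, Nim-value = 4
Branch 2: length 14, Nim-value = 14
Branch 3: length 15, Nim-value = 15
Total Nim-value = XOR of all branch values:
0 XOR 4 = 4
4 XOR 14 = 10
10 XOR 15 = 5
Nim-value of the tree = 5

5


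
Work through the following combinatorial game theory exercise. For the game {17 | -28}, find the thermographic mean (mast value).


Game = {17 | -28}, a switch {a | b} with numbers a > b.
Its thermograph has left wall a - t and right wall b + t, which meet at t = (a - b)/2, where both equal (a + b)/2. So the mast (mean value) is at (a + b)/2.
Mean = (17 + (-28))/2 = -11/2 = -11/2

-11/2


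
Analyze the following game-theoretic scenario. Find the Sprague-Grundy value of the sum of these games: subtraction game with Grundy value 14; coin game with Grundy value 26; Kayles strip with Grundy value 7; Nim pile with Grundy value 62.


By the Sprague-Grundy theorem, the Grundy value of a sum of games is the XOR of individual Grundy values.
subtraction game: Grundy value = 14. Running XOR: 0 XOR 14 = 14
coin game: Grundy value = 26. Running XOR: 14 XOR 26 = 20
Kayles strip: Grundy value = 7. Running XOR: 20 XOR 7 = 19
Nim pile: Grundy value = 62. Running XOR: 19 XOR 62 = 45
The combined Grundy value is 45.

45


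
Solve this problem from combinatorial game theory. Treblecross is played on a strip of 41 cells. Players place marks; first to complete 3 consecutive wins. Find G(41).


Treblecross: place X on empty cells; 3-in-a-row wins.
Playing within two cells of an existing X lets the opponent win at once, so sensible play treats the cells i-2..i+2 around each X as dead. The player left with no safe cell loses, so this is a normal-play take-away game on strips of safe cells.
Placing X at cell i (0-indexed) of a strip of k safe cells leaves independent strips of sizes max(0, i-2) and max(0, k-i-3). Hence G(k) = mex{ G(max(0,i-2)) XOR G(max(0,k-i-3)) : 0 <= i < k }, with G(0) = 0.
G(1): splits (0,0):0^0=0 -> mex({0}) = 1
G(2): splits (0,0):0^0=0 -> mex({0}) = 1
G(3): splits (0,0):0^0=0 -> mex({0}) = 1
G(4): splits (0,1):0^1=1 (0,0):0^0=0 -> mex({0, 1}) = 2
G(5): splits (0,2):0^1=1 (0,1):0^1=1 (0,0):0^0=0 -> mex({0, 1}) = 2
G(6) = mex({1}) = 0
G(7) = mex({0, 1, 2}) = 3
G(8) = mex({0, 1, 2}) = 3
G(9) = mex({0, 2}) = 1
G(10) = mex({0, 2, 3}) = 1
G(11) = mex({0, 3}) = 1
G(12) = mex({1, 3}) = 0
G(13) = mex({0, 1, 2, 3}) = 4
G(14) = mex({0, 1, 2}) = 3
G(15) = mex({0, 1, 2}) = 3
G(16) = mex({0, 1, 2, 4}) = 3
G(17) = mex({0, 1, 3, 4}) = 2
G(18) = mex({0, 1, 3, 4}) = 2
G(19) = mex({0, 1, 3, 5}) = 2
G(20) = mex({0, 1, 2, 3, 5}) = 4
G(21) = mex({0, 1, 2, 3, 5}) = 4
G(22) = mex({1, 2, 6}) = 0
G(23) = mex({0, 1, 2, 3, 4, 6}) = 5
G(24) = mex({0, 1, 2, 3, 4}) = 5
G(25) = mex({0, 1, 3, 4, 7}) = 2
G(26) = mex({0, 1, 3, 4, 5, 7}) = 2
G(27) = mex({0, 1, 3, 5}) = 2
G(28) = mex({0, 1, 2, 5}) = 3
G(29) = mex({0, 1, 2, 4, 5, 6}) = 3
G(30) = mex({1, 2, 4, 6}) = 0
G(31) = mex({0, 1, 2, 3, 4, 6}) = 5
G(32) = mex({1, 2, 3, 4, 7}) = 0
G(33) = mex({0, 3, 7}) = 1
G(34) = mex({0, 2, 3, 5, 7}) = 1
G(35) = mex({0, 2, 3, 5, 6}) = 1
G(36) = mex({0, 1, 2, 5, 6}) = 3
G(37) = mex({0, 1, 2, 4, 5, 6}) = 3
G(38) = mex({0, 1, 2, 4}) = 3
G(39) = mex({0, 1, 2, 3, 4, 7}) = 5
G(40) = mex({0, 1, 2, 3, 4, 5, 7}) = 6
G(41) = mex({0, 1, 2, 3, 5, 7}) = 4
Therefore G(41) = 4.

4


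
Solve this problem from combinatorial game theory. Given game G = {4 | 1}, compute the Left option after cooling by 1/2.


Original game: {4 | 1} (a switch {a | b} with a > b).
Cooling by t (for t below the temperature (a - b)/2 = 3/2) taxes each move by t: {a | b} cooled by t is {a - t | b + t}.
Cooling amount: t = 1/2
Cooled Left option: 4 - 1/2 = 7/2
Cooled Right option: 1 + 1/2 = 3/2
Cooled game: {7/2 | 3/2}
Left option = 7/2

7/2
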